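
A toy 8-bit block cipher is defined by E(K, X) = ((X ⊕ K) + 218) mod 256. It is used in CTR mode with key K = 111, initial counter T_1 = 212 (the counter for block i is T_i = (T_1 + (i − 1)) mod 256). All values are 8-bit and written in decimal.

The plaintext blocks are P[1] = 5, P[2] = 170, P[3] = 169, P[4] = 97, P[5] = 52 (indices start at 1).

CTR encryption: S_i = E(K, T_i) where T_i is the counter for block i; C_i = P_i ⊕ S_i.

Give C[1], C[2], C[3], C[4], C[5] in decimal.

C[1] = 144, C[2] = 62, C[3] = 58, C[4] = 243, C[5] = 165

C[1]: T = 212, S = E(K, T) = 149; 5 ⊕ 149 = 144.
C[2]: T = 213, S = E(K, T) = 148; 170 ⊕ 148 = 62.
C[3]: T = 214, S = E(K, T) = 147; 169 ⊕ 147 = 58.
C[4]: T = 215, S = E(K, T) = 146; 97 ⊕ 146 = 243.
C[5]: T = 216, S = E(K, T) = 145; 52 ⊕ 145 = 165.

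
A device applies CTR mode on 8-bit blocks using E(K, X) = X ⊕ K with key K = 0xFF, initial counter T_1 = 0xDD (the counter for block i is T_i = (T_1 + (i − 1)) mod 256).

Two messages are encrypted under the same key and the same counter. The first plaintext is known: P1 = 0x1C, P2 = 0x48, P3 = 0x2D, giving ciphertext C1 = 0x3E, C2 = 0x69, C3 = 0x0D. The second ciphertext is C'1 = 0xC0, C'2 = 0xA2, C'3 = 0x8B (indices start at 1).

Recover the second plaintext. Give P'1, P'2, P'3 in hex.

P'1 = 0xE2, P'2 = 0x83, P'3 = 0xAB

In CTR with a reused counter, both messages share the same keystream S_i, so C_i ⊕ C'_i = P_i ⊕ P'_i and thus P'_i = P_i ⊕ C_i ⊕ C'_i.
P'1: 0x1C ⊕ 0x3E ⊕ 0xC0 = 0xE2.
P'2: 0x48 ⊕ 0x69 ⊕ 0xA2 = 0x83.
P'3: 0x2D ⊕ 0x0D ⊕ 0x8B = 0xAB.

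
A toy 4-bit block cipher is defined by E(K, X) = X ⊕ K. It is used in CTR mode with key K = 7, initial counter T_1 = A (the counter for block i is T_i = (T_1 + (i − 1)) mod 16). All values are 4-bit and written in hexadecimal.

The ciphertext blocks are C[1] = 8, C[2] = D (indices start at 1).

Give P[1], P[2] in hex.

CTR decryption: S_i = E(K, T_i) where T_i is the counter for block i; P_i = C_i ⊕ S_i.
P[1]: T = A, S = E(K, T) = D; 8 ⊕ D = 5.
P[2]: T = B, S = E(K, T) = C; D ⊕ C = 1.

P[1] = 5, P[2] = 1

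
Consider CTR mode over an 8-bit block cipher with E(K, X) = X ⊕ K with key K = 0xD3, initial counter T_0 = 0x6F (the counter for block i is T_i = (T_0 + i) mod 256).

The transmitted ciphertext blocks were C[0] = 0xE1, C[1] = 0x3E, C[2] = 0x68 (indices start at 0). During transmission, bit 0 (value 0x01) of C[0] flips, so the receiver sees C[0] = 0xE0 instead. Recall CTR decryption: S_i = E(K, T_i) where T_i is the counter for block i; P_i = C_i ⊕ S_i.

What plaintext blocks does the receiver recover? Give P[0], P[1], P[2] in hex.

Only C[0] changed, to 0xE0. In CTR, a change in C_i flips the same bit in P_i only; the keystream is unaffected. Decrypting the received ciphertext:
P[0]: T = 0x6F, S = E(K, T) = 0xBC; 0xE0 ⊕ 0xBC = 0x5C.
P[1]: T = 0x70, S = E(K, T) = 0xA3; 0x3E ⊕ 0xA3 = 0x9D.
P[2]: T = 0x71, S = E(K, T) = 0xA2; 0x68 ⊕ 0xA2 = 0xCA.
Blocks that differ from the original plaintext: P[0].

P[0] = 0x5C, P[1] = 0x9D, P[2] = 0xCA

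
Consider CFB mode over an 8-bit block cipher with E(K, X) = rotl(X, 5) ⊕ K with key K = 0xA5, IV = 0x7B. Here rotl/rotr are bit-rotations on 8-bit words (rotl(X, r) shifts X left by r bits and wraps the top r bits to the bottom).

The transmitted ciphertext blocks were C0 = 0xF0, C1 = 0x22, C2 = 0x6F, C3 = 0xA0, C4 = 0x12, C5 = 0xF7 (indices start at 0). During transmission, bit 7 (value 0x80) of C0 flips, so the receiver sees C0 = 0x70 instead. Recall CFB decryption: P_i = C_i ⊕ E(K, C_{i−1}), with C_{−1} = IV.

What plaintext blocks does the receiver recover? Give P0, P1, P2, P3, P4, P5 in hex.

Only C0 changed, to 0x70. In CFB, a change in C_i flips the same bit in P_i and garbles P_{i+1}. Decrypting the received ciphertext:
P0: E(K, 0x7B) = 0xCA; 0x70 ⊕ 0xCA = 0xBA.
P1: E(K, 0x70) = 0xAB; 0x22 ⊕ 0xAB = 0x89.
P2: E(K, 0x22) = 0xE1; 0x6F ⊕ 0xE1 = 0x8E.
P3: E(K, 0x6F) = 0x48; 0xA0 ⊕ 0x48 = 0xE8.
P4: E(K, 0xA0) = 0xB1; 0x12 ⊕ 0xB1 = 0xA3.
P5: E(K, 0x12) = 0xE7; 0xF7 ⊕ 0xE7 = 0x10.
Blocks that differ from the original plaintext: P0, P1.

P0 = 0xBA, P1 = 0x89, P2 = 0x8E, P3 = 0xE8, P4 = 0xA3, P5 = 0x10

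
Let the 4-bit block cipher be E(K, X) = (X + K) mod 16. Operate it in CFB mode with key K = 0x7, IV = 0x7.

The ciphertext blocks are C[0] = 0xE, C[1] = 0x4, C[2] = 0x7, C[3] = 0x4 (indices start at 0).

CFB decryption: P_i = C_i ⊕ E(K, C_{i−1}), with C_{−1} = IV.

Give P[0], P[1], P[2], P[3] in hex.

P[0] = 0x0, P[1] = 0x1, P[2] = 0xC, P[3] = 0xA

P[0]: E(K, 0x7) = 0xE; 0xE ⊕ 0xE = 0x0.
P[1]: E(K, 0xE) = 0x5; 0x4 ⊕ 0x5 = 0x1.
P[2]: E(K, 0x4) = 0xB; 0x7 ⊕ 0xB = 0xC.
P[3]: E(K, 0x7) = 0xE; 0x4 ⊕ 0xE = 0xA.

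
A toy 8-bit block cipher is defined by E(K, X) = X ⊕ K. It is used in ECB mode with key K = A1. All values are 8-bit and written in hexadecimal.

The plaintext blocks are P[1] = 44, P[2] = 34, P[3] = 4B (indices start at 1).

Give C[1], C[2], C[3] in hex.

ECB encryption: C_i = E(K, P_i).
C[1]: E(K, 44) = E5.
C[2]: E(K, 34) = 95.
C[3]: E(K, 4B) = EA.

C[1] = E5, C[2] = 95, C[3] = EA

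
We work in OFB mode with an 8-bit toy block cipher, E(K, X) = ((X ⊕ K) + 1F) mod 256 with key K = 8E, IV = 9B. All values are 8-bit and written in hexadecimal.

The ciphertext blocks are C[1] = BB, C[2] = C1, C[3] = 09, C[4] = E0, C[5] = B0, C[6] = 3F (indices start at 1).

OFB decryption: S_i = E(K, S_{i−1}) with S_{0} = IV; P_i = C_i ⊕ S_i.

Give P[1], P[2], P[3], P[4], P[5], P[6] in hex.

P[1]: S = E(K, 9B) = 34; BB ⊕ 34 = 8F.
P[2]: S = E(K, 34) = D9; C1 ⊕ D9 = 18.
P[3]: S = E(K, D9) = 76; 09 ⊕ 76 = 7F.
P[4]: S = E(K, 76) = 17; E0 ⊕ 17 = F7.
P[5]: S = E(K, 17) = B8; B0 ⊕ B8 = 08.
P[6]: S = E(K, B8) = 55; 3F ⊕ 55 = 6A.

P[1] = 8F, P[2] = 18, P[3] = 7F, P[4] = F7, P[5] = 08, P[6] = 6A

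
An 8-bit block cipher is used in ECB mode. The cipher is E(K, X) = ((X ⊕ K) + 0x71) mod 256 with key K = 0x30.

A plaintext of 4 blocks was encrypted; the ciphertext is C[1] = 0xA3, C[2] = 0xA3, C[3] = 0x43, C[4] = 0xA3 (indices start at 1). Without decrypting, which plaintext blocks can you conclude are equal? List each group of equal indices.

ECB encrypts each block independently with the same key, so equal ciphertext blocks imply equal plaintext blocks.
C[1] = C[2] = C[4] = 0xA3, so P[1] = P[2] = P[4].

P[1] = P[2] = P[4]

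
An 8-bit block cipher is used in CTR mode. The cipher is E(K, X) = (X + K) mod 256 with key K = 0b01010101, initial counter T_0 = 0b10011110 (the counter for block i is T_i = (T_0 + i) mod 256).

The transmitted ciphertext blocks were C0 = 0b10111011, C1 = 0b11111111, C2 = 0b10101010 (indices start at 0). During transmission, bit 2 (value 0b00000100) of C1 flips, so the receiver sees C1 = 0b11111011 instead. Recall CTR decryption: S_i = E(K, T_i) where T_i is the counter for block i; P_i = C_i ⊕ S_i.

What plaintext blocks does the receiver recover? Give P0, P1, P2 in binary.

Only C1 changed, to 0b11111011. In CTR, a change in C_i flips the same bit in P_i only; the keystream is unaffected. Decrypting the received ciphertext:
P0: T = 0b10011110, S = E(K, T) = 0b11110011; 0b10111011 ⊕ 0b11110011 = 0b01001000.
P1: T = 0b10011111, S = E(K, T) = 0b11110100; 0b11111011 ⊕ 0b11110100 = 0b00001111.
P2: T = 0b10100000, S = E(K, T) = 0b11110101; 0b10101010 ⊕ 0b11110101 = 0b01011111.
Blocks that differ from the original plaintext: P1.

P0 = 0b01001000, P1 = 0b00001111, P2 = 0b01011111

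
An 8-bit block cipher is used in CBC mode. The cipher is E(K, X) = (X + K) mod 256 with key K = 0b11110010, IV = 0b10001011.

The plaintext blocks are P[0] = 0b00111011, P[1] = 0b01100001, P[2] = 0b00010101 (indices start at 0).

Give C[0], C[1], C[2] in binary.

CBC encryption: C_i = E(K, P_i ⊕ C_{i−1}), with C_{−1} = IV.
C[0]: P[0] ⊕ 0b10001011 = 0b10110000; E(K, 0b10110000) = 0b10100010.
C[1]: P[1] ⊕ 0b10100010 = 0b11000011; E(K, 0b11000011) = 0b10110101.
C[2]: P[2] ⊕ 0b10110101 = 0b10100000; E(K, 0b10100000) = 0b10010010.

C[0] = 0b10100010, C[1] = 0b10110101, C[2] = 0b10010010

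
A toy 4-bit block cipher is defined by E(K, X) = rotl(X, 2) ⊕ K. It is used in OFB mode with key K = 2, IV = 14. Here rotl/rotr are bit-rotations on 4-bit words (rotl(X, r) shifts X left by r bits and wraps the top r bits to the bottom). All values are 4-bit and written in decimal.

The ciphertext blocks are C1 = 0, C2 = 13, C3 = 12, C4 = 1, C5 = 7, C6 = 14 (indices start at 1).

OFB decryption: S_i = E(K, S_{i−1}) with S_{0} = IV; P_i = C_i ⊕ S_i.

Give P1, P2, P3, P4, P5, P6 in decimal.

P1 = 9, P2 = 9, P3 = 15, P4 = 15, P5 = 14, P6 = 10

P1: S = E(K, 14) = 9; 0 ⊕ 9 = 9.
P2: S = E(K, 9) = 4; 13 ⊕ 4 = 9.
P3: S = E(K, 4) = 3; 12 ⊕ 3 = 15.
P4: S = E(K, 3) = 14; 1 ⊕ 14 = 15.
P5: S = E(K, 14) = 9; 7 ⊕ 9 = 14.
P6: S = E(K, 9) = 4; 14 ⊕ 4 = 10.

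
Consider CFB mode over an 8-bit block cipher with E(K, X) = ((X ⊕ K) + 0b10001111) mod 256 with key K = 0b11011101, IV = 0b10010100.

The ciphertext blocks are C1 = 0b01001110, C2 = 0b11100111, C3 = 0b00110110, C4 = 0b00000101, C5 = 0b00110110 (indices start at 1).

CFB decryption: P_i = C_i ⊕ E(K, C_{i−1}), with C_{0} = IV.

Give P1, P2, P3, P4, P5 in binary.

P1 = 0b10010110, P2 = 0b11000101, P3 = 0b11111111, P4 = 0b01111111, P5 = 0b01010001

P1: E(K, 0b10010100) = 0b11011000; 0b01001110 ⊕ 0b11011000 = 0b10010110.
P2: E(K, 0b01001110) = 0b00100010; 0b11100111 ⊕ 0b00100010 = 0b11000101.
P3: E(K, 0b11100111) = 0b11001001; 0b00110110 ⊕ 0b11001001 = 0b11111111.
P4: E(K, 0b00110110) = 0b01111010; 0b00000101 ⊕ 0b01111010 = 0b01111111.
P5: E(K, 0b00000101) = 0b01100111; 0b00110110 ⊕ 0b01100111 = 0b01010001.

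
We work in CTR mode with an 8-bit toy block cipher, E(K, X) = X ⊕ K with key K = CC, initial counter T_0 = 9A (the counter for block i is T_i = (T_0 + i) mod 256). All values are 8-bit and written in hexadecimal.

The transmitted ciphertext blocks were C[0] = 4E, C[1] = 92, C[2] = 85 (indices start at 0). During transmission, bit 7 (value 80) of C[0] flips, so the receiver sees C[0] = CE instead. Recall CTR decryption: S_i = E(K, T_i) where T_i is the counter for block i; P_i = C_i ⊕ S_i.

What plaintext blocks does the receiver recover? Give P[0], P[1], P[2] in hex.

Only C[0] changed, to CE. In CTR, a change in C_i flips the same bit in P_i only; the keystream is unaffected. Decrypting the received ciphertext:
P[0]: T = 9A, S = E(K, T) = 56; CE ⊕ 56 = 98.
P[1]: T = 9B, S = E(K, T) = 57; 92 ⊕ 57 = C5.
P[2]: T = 9C, S = E(K, T) = 50; 85 ⊕ 50 = D5.
Blocks that differ from the original plaintext: P[0].

P[0] = 98, P[1] = C5, P[2] = D5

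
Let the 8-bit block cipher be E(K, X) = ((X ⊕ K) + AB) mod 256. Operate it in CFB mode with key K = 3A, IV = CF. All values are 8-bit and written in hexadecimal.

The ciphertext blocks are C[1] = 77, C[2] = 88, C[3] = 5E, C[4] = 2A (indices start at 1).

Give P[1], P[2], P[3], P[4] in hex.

CFB decryption: P_i = C_i ⊕ E(K, C_{i−1}), with C_{0} = IV.
P[1]: E(K, CF) = A0; 77 ⊕ A0 = D7.
P[2]: E(K, 77) = F8; 88 ⊕ F8 = 70.
P[3]: E(K, 88) = 5D; 5E ⊕ 5D = 03.
P[4]: E(K, 5E) = 0F; 2A ⊕ 0F = 25.

P[1] = D7, P[2] = 70, P[3] = 03, P[4] = 25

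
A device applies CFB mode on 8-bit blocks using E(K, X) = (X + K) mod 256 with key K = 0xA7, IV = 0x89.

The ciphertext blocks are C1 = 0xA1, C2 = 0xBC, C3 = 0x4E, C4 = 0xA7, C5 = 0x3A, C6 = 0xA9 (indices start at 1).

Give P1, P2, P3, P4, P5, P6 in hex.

P1 = 0x91, P2 = 0xF4, P3 = 0x2D, P4 = 0x52, P5 = 0x74, P6 = 0x48

CFB decryption: P_i = C_i ⊕ E(K, C_{i−1}), with C_{0} = IV.
P1: E(K, 0x89) = 0x30; 0xA1 ⊕ 0x30 = 0x91.
P2: E(K, 0xA1) = 0x48; 0xBC ⊕ 0x48 = 0xF4.
P3: E(K, 0xBC) = 0x63; 0x4E ⊕ 0x63 = 0x2D.
P4: E(K, 0x4E) = 0xF5; 0xA7 ⊕ 0xF5 = 0x52.
P5: E(K, 0xA7) = 0x4E; 0x3A ⊕ 0x4E = 0x74.
P6: E(K, 0x3A) = 0xE1; 0xA9 ⊕ 0xE1 = 0x48.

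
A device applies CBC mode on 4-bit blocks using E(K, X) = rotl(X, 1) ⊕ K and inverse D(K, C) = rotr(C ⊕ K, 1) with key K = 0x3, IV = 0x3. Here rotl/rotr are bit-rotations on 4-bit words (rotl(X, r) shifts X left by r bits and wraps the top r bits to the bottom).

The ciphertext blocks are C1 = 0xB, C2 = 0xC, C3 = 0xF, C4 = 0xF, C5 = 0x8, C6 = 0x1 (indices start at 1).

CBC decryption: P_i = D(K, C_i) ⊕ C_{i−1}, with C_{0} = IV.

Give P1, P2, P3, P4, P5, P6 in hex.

P1 = 0x7, P2 = 0x4, P3 = 0xA, P4 = 0x9, P5 = 0x2, P6 = 0x9

P1: D(K, 0xB) = 0x4; 0x4 ⊕ 0x3 = 0x7.
P2: D(K, 0xC) = 0xF; 0xF ⊕ 0xB = 0x4.
P3: D(K, 0xF) = 0x6; 0x6 ⊕ 0xC = 0xA.
P4: D(K, 0xF) = 0x6; 0x6 ⊕ 0xF = 0x9.
P5: D(K, 0x8) = 0xD; 0xD ⊕ 0xF = 0x2.
P6: D(K, 0x1) = 0x1; 0x1 ⊕ 0x8 = 0x9.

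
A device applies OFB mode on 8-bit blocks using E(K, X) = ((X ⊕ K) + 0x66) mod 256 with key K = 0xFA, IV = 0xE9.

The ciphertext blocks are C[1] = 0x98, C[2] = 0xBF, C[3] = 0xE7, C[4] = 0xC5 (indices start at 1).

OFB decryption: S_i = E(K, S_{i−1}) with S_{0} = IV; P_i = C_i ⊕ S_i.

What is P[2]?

P[1]: S = E(K, 0xE9) = 0x79; 0x98 ⊕ 0x79 = 0xE1.
P[2]: S = E(K, 0x79) = 0xE9; 0xBF ⊕ 0xE9 = 0x56.

P[2] = 0x56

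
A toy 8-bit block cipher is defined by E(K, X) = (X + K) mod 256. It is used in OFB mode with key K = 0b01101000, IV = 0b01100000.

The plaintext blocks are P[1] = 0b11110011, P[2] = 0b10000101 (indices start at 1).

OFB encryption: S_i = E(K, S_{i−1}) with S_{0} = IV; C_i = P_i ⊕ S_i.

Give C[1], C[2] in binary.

C[1]: S = E(K, 0b01100000) = 0b11001000; 0b11110011 ⊕ 0b11001000 = 0b00111011.
C[2]: S = E(K, 0b11001000) = 0b00110000; 0b10000101 ⊕ 0b00110000 = 0b10110101.

C[1] = 0b00111011, C[2] = 0b10110101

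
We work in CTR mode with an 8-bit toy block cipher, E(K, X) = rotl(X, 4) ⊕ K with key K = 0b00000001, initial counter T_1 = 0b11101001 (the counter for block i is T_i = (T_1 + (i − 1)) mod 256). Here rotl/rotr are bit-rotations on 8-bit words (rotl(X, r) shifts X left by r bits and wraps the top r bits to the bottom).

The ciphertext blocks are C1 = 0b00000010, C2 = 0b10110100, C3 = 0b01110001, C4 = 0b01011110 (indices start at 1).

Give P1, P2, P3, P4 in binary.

CTR decryption: S_i = E(K, T_i) where T_i is the counter for block i; P_i = C_i ⊕ S_i.
P1: T = 0b11101001, S = E(K, T) = 0b10011111; 0b00000010 ⊕ 0b10011111 = 0b10011101.
P2: T = 0b11101010, S = E(K, T) = 0b10101111; 0b10110100 ⊕ 0b10101111 = 0b00011011.
P3: T = 0b11101011, S = E(K, T) = 0b10111111; 0b01110001 ⊕ 0b10111111 = 0b11001110.
P4: T = 0b11101100, S = E(K, T) = 0b11001111; 0b01011110 ⊕ 0b11001111 = 0b10010001.

P1 = 0b10011101, P2 = 0b00011011, P3 = 0b11001110, P4 = 0b10010001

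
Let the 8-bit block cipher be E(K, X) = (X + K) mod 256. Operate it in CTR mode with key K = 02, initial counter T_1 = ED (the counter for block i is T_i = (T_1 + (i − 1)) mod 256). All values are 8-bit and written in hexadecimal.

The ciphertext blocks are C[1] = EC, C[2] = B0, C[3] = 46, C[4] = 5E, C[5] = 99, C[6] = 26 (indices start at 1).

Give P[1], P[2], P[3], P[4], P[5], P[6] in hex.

CTR decryption: S_i = E(K, T_i) where T_i is the counter for block i; P_i = C_i ⊕ S_i.
P[1]: T = ED, S = E(K, T) = EF; EC ⊕ EF = 03.
P[2]: T = EE, S = E(K, T) = F0; B0 ⊕ F0 = 40.
P[3]: T = EF, S = E(K, T) = F1; 46 ⊕ F1 = B7.
P[4]: T = F0, S = E(K, T) = F2; 5E ⊕ F2 = AC.
P[5]: T = F1, S = E(K, T) = F3; 99 ⊕ F3 = 6A.
P[6]: T = F2, S = E(K, T) = F4; 26 ⊕ F4 = D2.

P[1] = 03, P[2] = 40, P[3] = B7, P[4] = AC, P[5] = 6A, P[6] = D2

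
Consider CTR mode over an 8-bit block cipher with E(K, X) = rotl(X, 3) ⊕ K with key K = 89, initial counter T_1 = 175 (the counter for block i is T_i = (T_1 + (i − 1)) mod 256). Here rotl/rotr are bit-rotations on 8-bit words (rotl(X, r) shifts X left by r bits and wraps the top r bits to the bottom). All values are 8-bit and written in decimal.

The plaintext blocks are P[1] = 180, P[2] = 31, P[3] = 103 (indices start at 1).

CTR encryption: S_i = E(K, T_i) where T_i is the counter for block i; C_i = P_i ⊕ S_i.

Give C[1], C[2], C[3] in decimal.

C[1]: T = 175, S = E(K, T) = 36; 180 ⊕ 36 = 144.
C[2]: T = 176, S = E(K, T) = 220; 31 ⊕ 220 = 195.
C[3]: T = 177, S = E(K, T) = 212; 103 ⊕ 212 = 179.

C[1] = 144, C[2] = 195, C[3] = 179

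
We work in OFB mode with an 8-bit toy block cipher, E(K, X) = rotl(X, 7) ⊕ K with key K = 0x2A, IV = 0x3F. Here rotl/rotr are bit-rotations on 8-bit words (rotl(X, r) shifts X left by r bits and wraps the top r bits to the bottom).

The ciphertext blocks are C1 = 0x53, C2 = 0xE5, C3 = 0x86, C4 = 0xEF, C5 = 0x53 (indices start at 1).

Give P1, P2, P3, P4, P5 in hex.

OFB decryption: S_i = E(K, S_{i−1}) with S_{0} = IV; P_i = C_i ⊕ S_i.
P1: S = E(K, 0x3F) = 0xB5; 0x53 ⊕ 0xB5 = 0xE6.
P2: S = E(K, 0xB5) = 0xF0; 0xE5 ⊕ 0xF0 = 0x15.
P3: S = E(K, 0xF0) = 0x52; 0x86 ⊕ 0x52 = 0xD4.
P4: S = E(K, 0x52) = 0x03; 0xEF ⊕ 0x03 = 0xEC.
P5: S = E(K, 0x03) = 0xAB; 0x53 ⊕ 0xAB = 0xF8.

P1 = 0xE6, P2 = 0x15, P3 = 0xD4, P4 = 0xEC, P5 = 0xF8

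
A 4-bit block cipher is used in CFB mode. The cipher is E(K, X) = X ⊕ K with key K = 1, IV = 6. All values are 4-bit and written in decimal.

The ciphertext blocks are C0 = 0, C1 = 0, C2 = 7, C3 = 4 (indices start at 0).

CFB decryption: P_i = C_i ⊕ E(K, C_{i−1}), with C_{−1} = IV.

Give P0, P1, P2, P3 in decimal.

P0 = 7, P1 = 1, P2 = 6, P3 = 2

P0: E(K, 6) = 7; 0 ⊕ 7 = 7.
P1: E(K, 0) = 1; 0 ⊕ 1 = 1.
P2: E(K, 0) = 1; 7 ⊕ 1 = 6.
P3: E(K, 7) = 6; 4 ⊕ 6 = 2.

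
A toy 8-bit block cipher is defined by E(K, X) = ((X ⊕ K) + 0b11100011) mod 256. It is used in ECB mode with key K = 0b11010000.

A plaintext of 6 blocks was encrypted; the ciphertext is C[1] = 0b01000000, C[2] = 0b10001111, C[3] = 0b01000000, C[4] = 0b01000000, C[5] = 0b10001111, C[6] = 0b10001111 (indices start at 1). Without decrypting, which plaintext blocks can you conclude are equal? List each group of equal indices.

P[1] = P[3] = P[4]; P[2] = P[5] = P[6]

ECB encrypts each block independently with the same key, so equal ciphertext blocks imply equal plaintext blocks.
C[1] = C[3] = C[4] = 0b01000000, so P[1] = P[3] = P[4].
C[2] = C[5] = C[6] = 0b10001111, so P[2] = P[5] = P[6].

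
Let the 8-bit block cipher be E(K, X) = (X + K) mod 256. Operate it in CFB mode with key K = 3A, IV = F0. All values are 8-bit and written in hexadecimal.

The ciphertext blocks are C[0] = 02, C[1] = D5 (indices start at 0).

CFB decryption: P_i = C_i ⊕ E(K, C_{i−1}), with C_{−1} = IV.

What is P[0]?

P[0]: E(K, F0) = 2A; 02 ⊕ 2A = 28.

P[0] = 28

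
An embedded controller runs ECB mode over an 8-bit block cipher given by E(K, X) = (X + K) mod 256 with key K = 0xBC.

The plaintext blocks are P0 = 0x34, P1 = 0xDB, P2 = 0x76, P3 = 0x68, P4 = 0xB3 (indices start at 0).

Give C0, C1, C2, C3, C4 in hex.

C0 = 0xF0, C1 = 0x97, C2 = 0x32, C3 = 0x24, C4 = 0x6F

ECB encryption: C_i = E(K, P_i).
C0: E(K, 0x34) = 0xF0.
C1: E(K, 0xDB) = 0x97.
C2: E(K, 0x76) = 0x32.
C3: E(K, 0x68) = 0x24.
C4: E(K, 0xB3) = 0x6F.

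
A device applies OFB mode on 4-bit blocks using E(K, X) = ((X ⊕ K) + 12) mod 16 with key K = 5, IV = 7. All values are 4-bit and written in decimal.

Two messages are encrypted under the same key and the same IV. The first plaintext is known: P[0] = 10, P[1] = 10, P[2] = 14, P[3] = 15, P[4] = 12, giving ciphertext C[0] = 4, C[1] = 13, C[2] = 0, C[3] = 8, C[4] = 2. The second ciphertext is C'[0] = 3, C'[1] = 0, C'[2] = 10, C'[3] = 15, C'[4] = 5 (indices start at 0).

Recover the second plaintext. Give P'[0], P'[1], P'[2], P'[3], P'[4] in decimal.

P'[0] = 13, P'[1] = 7, P'[2] = 4, P'[3] = 8, P'[4] = 11

In OFB with a reused IV, both messages share the same keystream S_i, so C_i ⊕ C'_i = P_i ⊕ P'_i and thus P'_i = P_i ⊕ C_i ⊕ C'_i.
P'[0]: 10 ⊕ 4 ⊕ 3 = 13.
P'[1]: 10 ⊕ 13 ⊕ 0 = 7.
P'[2]: 14 ⊕ 0 ⊕ 10 = 4.
P'[3]: 15 ⊕ 8 ⊕ 15 = 8.
P'[4]: 12 ⊕ 2 ⊕ 5 = 11.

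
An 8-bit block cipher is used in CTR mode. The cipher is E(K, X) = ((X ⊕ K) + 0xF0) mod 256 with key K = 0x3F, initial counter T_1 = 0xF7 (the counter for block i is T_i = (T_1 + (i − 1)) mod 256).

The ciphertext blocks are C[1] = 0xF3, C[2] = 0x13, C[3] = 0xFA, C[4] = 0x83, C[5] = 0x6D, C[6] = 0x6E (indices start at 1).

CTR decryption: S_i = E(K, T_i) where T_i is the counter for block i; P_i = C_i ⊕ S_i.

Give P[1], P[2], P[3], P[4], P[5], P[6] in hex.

P[1]: T = 0xF7, S = E(K, T) = 0xB8; 0xF3 ⊕ 0xB8 = 0x4B.
P[2]: T = 0xF8, S = E(K, T) = 0xB7; 0x13 ⊕ 0xB7 = 0xA4.
P[3]: T = 0xF9, S = E(K, T) = 0xB6; 0xFA ⊕ 0xB6 = 0x4C.
P[4]: T = 0xFA, S = E(K, T) = 0xB5; 0x83 ⊕ 0xB5 = 0x36.
P[5]: T = 0xFB, S = E(K, T) = 0xB4; 0x6D ⊕ 0xB4 = 0xD9.
P[6]: T = 0xFC, S = E(K, T) = 0xB3; 0x6E ⊕ 0xB3 = 0xDD.

P[1] = 0x4B, P[2] = 0xA4, P[3] = 0x4C, P[4] = 0x36, P[5] = 0xD9, P[6] = 0xDD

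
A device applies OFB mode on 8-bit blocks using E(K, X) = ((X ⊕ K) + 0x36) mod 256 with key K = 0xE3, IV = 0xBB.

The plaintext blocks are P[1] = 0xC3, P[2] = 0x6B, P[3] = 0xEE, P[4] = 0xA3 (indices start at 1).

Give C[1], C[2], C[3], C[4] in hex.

C[1] = 0x4D, C[2] = 0xC8, C[3] = 0x98, C[4] = 0x68

OFB encryption: S_i = E(K, S_{i−1}) with S_{0} = IV; C_i = P_i ⊕ S_i.
C[1]: S = E(K, 0xBB) = 0x8E; 0xC3 ⊕ 0x8E = 0x4D.
C[2]: S = E(K, 0x8E) = 0xA3; 0x6B ⊕ 0xA3 = 0xC8.
C[3]: S = E(K, 0xA3) = 0x76; 0xEE ⊕ 0x76 = 0x98.
C[4]: S = E(K, 0x76) = 0xCB; 0xA3 ⊕ 0xCB = 0x68.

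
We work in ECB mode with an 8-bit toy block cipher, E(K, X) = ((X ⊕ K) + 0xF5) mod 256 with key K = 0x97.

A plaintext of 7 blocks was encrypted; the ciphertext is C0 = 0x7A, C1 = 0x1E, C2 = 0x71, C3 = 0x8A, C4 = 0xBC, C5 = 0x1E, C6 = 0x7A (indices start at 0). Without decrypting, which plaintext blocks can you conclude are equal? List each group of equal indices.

P0 = P6; P1 = P5

ECB encrypts each block independently with the same key, so equal ciphertext blocks imply equal plaintext blocks.
C0 = C6 = 0x7A, so P0 = P6.
C1 = C5 = 0x1E, so P1 = P5.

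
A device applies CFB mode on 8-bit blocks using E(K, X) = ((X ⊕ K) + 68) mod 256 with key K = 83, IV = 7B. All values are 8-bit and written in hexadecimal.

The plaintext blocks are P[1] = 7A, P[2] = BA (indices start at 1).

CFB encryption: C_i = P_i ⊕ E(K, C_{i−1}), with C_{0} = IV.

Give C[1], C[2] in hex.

C[1] = 1A, C[2] = BB

C[1]: E(K, 7B) = 60; 7A ⊕ 60 = 1A.
C[2]: E(K, 1A) = 01; BA ⊕ 01 = BB.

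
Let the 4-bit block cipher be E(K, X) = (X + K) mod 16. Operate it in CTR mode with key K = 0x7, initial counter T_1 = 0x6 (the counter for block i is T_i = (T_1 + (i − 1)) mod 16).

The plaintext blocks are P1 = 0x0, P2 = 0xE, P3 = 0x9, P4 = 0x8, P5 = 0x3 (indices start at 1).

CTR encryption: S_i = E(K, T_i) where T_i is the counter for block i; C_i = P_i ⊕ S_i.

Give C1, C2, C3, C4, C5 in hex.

C1 = 0xD, C2 = 0x0, C3 = 0x6, C4 = 0x8, C5 = 0x2

C1: T = 0x6, S = E(K, T) = 0xD; 0x0 ⊕ 0xD = 0xD.
C2: T = 0x7, S = E(K, T) = 0xE; 0xE ⊕ 0xE = 0x0.
C3: T = 0x8, S = E(K, T) = 0xF; 0x9 ⊕ 0xF = 0x6.
C4: T = 0x9, S = E(K, T) = 0x0; 0x8 ⊕ 0x0 = 0x8.
C5: T = 0xA, S = E(K, T) = 0x1; 0x3 ⊕ 0x1 = 0x2.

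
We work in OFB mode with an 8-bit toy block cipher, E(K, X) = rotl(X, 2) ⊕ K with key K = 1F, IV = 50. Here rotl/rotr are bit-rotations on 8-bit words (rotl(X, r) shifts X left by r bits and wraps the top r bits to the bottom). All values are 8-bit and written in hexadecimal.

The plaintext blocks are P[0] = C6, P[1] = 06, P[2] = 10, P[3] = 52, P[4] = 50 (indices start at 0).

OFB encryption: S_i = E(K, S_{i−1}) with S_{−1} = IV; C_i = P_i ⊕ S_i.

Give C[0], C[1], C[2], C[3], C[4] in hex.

C[0] = 98, C[1] = 60, C[2] = 96, C[3] = 57, C[4] = 5B

C[0]: S = E(K, 50) = 5E; C6 ⊕ 5E = 98.
C[1]: S = E(K, 5E) = 66; 06 ⊕ 66 = 60.
C[2]: S = E(K, 66) = 86; 10 ⊕ 86 = 96.
C[3]: S = E(K, 86) = 05; 52 ⊕ 05 = 57.
C[4]: S = E(K, 05) = 0B; 50 ⊕ 0B = 5B.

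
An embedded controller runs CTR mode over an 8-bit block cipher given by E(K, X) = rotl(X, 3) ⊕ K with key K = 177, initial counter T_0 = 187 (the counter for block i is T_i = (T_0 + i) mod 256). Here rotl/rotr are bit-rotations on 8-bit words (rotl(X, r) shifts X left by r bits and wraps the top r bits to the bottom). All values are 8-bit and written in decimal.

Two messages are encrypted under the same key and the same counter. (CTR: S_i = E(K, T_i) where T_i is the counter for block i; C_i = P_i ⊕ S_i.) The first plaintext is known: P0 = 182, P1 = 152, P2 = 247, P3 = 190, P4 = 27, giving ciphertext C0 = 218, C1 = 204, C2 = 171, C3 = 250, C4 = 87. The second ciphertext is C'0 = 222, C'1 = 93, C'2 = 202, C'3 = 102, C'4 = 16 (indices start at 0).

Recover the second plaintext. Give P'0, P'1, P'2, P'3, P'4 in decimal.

In CTR with a reused counter, both messages share the same keystream S_i, so C_i ⊕ C'_i = P_i ⊕ P'_i and thus P'_i = P_i ⊕ C_i ⊕ C'_i.
P'0: 182 ⊕ 218 ⊕ 222 = 178.
P'1: 152 ⊕ 204 ⊕ 93 = 9.
P'2: 247 ⊕ 171 ⊕ 202 = 150.
P'3: 190 ⊕ 250 ⊕ 102 = 34.
P'4: 27 ⊕ 87 ⊕ 16 = 92.

P'0 = 178, P'1 = 9, P'2 = 150, P'3 = 34, P'4 = 92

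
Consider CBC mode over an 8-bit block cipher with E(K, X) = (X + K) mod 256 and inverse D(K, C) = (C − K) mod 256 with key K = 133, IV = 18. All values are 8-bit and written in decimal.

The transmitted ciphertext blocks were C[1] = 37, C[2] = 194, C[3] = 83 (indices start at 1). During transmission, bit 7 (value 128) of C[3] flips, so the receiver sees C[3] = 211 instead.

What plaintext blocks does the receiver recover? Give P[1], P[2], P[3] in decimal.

CBC decryption: P_i = D(K, C_i) ⊕ C_{i−1}, with C_{0} = IV.
Only C[3] changed, to 211. In CBC, a change in C_i garbles P_i and flips the same bit in P_{i+1}. Decrypting the received ciphertext:
P[1]: D(K, 37) = 160; 160 ⊕ 18 = 178.
P[2]: D(K, 194) = 61; 61 ⊕ 37 = 24.
P[3]: D(K, 211) = 78; 78 ⊕ 194 = 140.
Blocks that differ from the original plaintext: P[3].

P[1] = 178, P[2] = 24, P[3] = 140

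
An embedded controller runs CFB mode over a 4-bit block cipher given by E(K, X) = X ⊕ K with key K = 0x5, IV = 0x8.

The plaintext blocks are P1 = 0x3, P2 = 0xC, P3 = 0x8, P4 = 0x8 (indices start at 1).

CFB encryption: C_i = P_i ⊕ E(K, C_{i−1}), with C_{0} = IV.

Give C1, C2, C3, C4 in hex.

C1 = 0xE, C2 = 0x7, C3 = 0xA, C4 = 0x7

C1: E(K, 0x8) = 0xD; 0x3 ⊕ 0xD = 0xE.
C2: E(K, 0xE) = 0xB; 0xC ⊕ 0xB = 0x7.
C3: E(K, 0x7) = 0x2; 0x8 ⊕ 0x2 = 0xA.
C4: E(K, 0xA) = 0xF; 0x8 ⊕ 0xF = 0x7.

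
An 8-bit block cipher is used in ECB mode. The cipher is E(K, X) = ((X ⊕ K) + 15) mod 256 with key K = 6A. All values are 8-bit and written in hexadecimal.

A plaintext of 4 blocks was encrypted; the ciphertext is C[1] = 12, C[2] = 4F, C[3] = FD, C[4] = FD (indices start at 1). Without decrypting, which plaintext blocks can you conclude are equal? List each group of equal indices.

ECB encrypts each block independently with the same key, so equal ciphertext blocks imply equal plaintext blocks.
C[3] = C[4] = FD, so P[3] = P[4].

P[3] = P[4]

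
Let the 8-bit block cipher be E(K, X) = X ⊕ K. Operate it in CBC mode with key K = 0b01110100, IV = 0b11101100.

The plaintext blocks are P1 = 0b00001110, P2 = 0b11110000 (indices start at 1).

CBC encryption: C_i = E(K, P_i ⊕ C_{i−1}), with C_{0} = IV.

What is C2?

C2 = 0b00010010

C1: P1 ⊕ 0b11101100 = 0b11100010; E(K, 0b11100010) = 0b10010110.
C2: P2 ⊕ 0b10010110 = 0b01100110; E(K, 0b01100110) = 0b00010010.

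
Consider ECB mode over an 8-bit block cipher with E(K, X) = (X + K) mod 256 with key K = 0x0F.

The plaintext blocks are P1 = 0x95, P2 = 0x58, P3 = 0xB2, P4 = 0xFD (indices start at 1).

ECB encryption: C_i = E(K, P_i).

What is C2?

C2: E(K, 0x58) = 0x67.

C2 = 0x67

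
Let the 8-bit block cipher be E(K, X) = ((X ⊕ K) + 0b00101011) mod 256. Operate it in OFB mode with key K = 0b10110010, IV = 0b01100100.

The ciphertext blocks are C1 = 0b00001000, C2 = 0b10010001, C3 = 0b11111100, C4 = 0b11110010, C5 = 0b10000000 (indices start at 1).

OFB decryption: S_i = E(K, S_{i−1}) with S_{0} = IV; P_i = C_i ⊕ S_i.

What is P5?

P5 = 0b10001101

P1: S = E(K, 0b01100100) = 0b00000001; 0b00001000 ⊕ 0b00000001 = 0b00001001.
P2: S = E(K, 0b00000001) = 0b11011110; 0b10010001 ⊕ 0b11011110 = 0b01001111.
P3: S = E(K, 0b11011110) = 0b10010111; 0b11111100 ⊕ 0b10010111 = 0b01101011.
P4: S = E(K, 0b10010111) = 0b01010000; 0b11110010 ⊕ 0b01010000 = 0b10100010.
P5: S = E(K, 0b01010000) = 0b00001101; 0b10000000 ⊕ 0b00001101 = 0b10001101.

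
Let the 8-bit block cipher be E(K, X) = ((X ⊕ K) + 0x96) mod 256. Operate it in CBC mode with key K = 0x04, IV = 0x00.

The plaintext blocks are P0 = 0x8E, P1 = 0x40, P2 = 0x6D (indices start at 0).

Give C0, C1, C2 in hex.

CBC encryption: C_i = E(K, P_i ⊕ C_{i−1}), with C_{−1} = IV.
C0: P0 ⊕ 0x00 = 0x8E; E(K, 0x8E) = 0x20.
C1: P1 ⊕ 0x20 = 0x60; E(K, 0x60) = 0xFA.
C2: P2 ⊕ 0xFA = 0x97; E(K, 0x97) = 0x29.

C0 = 0x20, C1 = 0xFA, C2 = 0x29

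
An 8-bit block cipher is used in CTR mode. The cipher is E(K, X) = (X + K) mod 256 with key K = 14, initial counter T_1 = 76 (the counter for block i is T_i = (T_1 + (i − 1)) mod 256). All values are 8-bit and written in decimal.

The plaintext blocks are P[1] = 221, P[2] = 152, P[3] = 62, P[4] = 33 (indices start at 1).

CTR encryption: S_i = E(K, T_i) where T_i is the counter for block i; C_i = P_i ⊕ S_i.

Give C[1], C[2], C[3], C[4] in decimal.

C[1] = 135, C[2] = 195, C[3] = 98, C[4] = 124

C[1]: T = 76, S = E(K, T) = 90; 221 ⊕ 90 = 135.
C[2]: T = 77, S = E(K, T) = 91; 152 ⊕ 91 = 195.
C[3]: T = 78, S = E(K, T) = 92; 62 ⊕ 92 = 98.
C[4]: T = 79, S = E(K, T) = 93; 33 ⊕ 93 = 124.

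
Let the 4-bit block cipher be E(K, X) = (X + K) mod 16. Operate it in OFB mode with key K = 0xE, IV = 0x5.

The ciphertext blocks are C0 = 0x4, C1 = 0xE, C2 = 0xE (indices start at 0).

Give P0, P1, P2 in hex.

OFB decryption: S_i = E(K, S_{i−1}) with S_{−1} = IV; P_i = C_i ⊕ S_i.
P0: S = E(K, 0x5) = 0x3; 0x4 ⊕ 0x3 = 0x7.
P1: S = E(K, 0x3) = 0x1; 0xE ⊕ 0x1 = 0xF.
P2: S = E(K, 0x1) = 0xF; 0xE ⊕ 0xF = 0x1.

P0 = 0x7, P1 = 0xF, P2 = 0x1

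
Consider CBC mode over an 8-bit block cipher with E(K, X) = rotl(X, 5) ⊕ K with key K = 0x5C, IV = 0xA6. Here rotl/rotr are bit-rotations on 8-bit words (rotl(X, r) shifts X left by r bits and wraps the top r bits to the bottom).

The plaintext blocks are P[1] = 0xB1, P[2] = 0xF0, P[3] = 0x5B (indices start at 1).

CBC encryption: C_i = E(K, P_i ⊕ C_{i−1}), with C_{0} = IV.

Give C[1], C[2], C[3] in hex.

C[1]: P[1] ⊕ 0xA6 = 0x17; E(K, 0x17) = 0xBE.
C[2]: P[2] ⊕ 0xBE = 0x4E; E(K, 0x4E) = 0x95.
C[3]: P[3] ⊕ 0x95 = 0xCE; E(K, 0xCE) = 0x85.

C[1] = 0xBE, C[2] = 0x95, C[3] = 0x85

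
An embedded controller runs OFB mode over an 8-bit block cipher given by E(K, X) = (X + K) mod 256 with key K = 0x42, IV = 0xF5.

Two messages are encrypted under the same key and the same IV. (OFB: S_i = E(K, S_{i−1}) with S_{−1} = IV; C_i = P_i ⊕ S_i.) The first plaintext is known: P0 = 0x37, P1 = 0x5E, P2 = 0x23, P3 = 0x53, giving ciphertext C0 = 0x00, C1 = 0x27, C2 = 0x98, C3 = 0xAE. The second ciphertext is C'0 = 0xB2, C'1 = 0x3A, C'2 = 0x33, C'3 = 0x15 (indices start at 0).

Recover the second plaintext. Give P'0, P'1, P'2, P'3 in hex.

In OFB with a reused IV, both messages share the same keystream S_i, so C_i ⊕ C'_i = P_i ⊕ P'_i and thus P'_i = P_i ⊕ C_i ⊕ C'_i.
P'0: 0x37 ⊕ 0x00 ⊕ 0xB2 = 0x85.
P'1: 0x5E ⊕ 0x27 ⊕ 0x3A = 0x43.
P'2: 0x23 ⊕ 0x98 ⊕ 0x33 = 0x88.
P'3: 0x53 ⊕ 0xAE ⊕ 0x15 = 0xE8.

P'0 = 0x85, P'1 = 0x43, P'2 = 0x88, P'3 = 0xE8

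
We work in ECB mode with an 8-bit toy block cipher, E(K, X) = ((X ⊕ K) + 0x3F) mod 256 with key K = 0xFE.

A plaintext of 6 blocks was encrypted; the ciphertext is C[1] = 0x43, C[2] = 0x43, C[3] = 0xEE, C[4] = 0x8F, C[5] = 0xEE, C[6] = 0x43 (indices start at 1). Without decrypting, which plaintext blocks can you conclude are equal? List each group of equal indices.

P[1] = P[2] = P[6]; P[3] = P[5]

ECB encrypts each block independently with the same key, so equal ciphertext blocks imply equal plaintext blocks.
C[1] = C[2] = C[6] = 0x43, so P[1] = P[2] = P[6].
C[3] = C[5] = 0xEE, so P[3] = P[5].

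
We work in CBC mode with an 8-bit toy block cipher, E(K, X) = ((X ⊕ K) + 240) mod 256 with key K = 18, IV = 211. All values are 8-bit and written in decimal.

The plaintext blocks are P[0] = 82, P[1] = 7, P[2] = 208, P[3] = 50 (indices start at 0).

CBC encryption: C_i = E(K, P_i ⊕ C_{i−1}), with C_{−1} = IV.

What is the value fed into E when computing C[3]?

6

C[0]: P[0] ⊕ 211 = 129; E(K, 129) = 131.
C[1]: P[1] ⊕ 131 = 132; E(K, 132) = 134.
C[2]: P[2] ⊕ 134 = 86; E(K, 86) = 52.
C[3]: P[3] ⊕ 52 = 6; E(K, 6) = 4.
So the input to E for block [3] is 6.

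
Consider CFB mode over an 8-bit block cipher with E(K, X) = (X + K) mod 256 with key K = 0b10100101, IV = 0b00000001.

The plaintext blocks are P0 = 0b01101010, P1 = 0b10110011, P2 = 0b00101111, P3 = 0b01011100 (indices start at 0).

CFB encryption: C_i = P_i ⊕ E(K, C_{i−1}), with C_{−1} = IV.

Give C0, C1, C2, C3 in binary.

C0 = 0b11001100, C1 = 0b11000010, C2 = 0b01001000, C3 = 0b10110001

C0: E(K, 0b00000001) = 0b10100110; 0b01101010 ⊕ 0b10100110 = 0b11001100.
C1: E(K, 0b11001100) = 0b01110001; 0b10110011 ⊕ 0b01110001 = 0b11000010.
C2: E(K, 0b11000010) = 0b01100111; 0b00101111 ⊕ 0b01100111 = 0b01001000.
C3: E(K, 0b01001000) = 0b11101101; 0b01011100 ⊕ 0b11101101 = 0b10110001.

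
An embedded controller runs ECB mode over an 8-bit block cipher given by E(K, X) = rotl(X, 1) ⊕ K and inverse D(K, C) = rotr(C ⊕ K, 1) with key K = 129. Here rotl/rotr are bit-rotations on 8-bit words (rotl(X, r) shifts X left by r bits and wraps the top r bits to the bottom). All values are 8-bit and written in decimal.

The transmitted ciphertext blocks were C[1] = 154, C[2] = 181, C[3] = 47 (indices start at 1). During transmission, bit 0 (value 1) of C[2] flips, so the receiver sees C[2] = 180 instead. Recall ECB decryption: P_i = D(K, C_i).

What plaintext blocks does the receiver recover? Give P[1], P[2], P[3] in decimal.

P[1] = 141, P[2] = 154, P[3] = 87

Only C[2] changed, to 180. In ECB, a change in C_i affects only P_i. Decrypting the received ciphertext:
P[1]: D(K, 154) = 141.
P[2]: D(K, 180) = 154.
P[3]: D(K, 47) = 87.
Blocks that differ from the original plaintext: P[2].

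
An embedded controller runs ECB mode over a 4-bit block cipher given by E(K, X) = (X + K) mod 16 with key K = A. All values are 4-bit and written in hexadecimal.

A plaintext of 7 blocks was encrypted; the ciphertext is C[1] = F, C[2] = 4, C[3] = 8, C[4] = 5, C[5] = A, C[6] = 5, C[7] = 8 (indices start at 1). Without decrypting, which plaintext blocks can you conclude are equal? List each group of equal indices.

P[3] = P[7]; P[4] = P[6]

ECB encrypts each block independently with the same key, so equal ciphertext blocks imply equal plaintext blocks.
C[3] = C[7] = 8, so P[3] = P[7].
C[4] = C[6] = 5, so P[4] = P[6].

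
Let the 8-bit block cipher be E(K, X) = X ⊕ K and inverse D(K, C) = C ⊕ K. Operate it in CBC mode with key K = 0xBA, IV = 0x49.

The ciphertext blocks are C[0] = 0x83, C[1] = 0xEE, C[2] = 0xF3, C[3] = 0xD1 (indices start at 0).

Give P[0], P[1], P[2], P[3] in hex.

P[0] = 0x70, P[1] = 0xD7, P[2] = 0xA7, P[3] = 0x98

CBC decryption: P_i = D(K, C_i) ⊕ C_{i−1}, with C_{−1} = IV.
P[0]: D(K, 0x83) = 0x39; 0x39 ⊕ 0x49 = 0x70.
P[1]: D(K, 0xEE) = 0x54; 0x54 ⊕ 0x83 = 0xD7.
P[2]: D(K, 0xF3) = 0x49; 0x49 ⊕ 0xEE = 0xA7.
P[3]: D(K, 0xD1) = 0x6B; 0x6B ⊕ 0xF3 = 0x98.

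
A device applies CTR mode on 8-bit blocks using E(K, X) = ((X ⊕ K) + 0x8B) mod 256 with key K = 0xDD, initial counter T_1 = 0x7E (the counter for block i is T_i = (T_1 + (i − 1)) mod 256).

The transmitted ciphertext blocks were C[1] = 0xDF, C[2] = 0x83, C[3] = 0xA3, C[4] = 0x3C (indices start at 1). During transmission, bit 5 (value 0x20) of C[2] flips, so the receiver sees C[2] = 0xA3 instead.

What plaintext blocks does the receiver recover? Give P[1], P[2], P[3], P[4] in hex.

P[1] = 0xF1, P[2] = 0x8E, P[3] = 0x4B, P[4] = 0xDB

CTR decryption: S_i = E(K, T_i) where T_i is the counter for block i; P_i = C_i ⊕ S_i.
Only C[2] changed, to 0xA3. In CTR, a change in C_i flips the same bit in P_i only; the keystream is unaffected. Decrypting the received ciphertext:
P[1]: T = 0x7E, S = E(K, T) = 0x2E; 0xDF ⊕ 0x2E = 0xF1.
P[2]: T = 0x7F, S = E(K, T) = 0x2D; 0xA3 ⊕ 0x2D = 0x8E.
P[3]: T = 0x80, S = E(K, T) = 0xE8; 0xA3 ⊕ 0xE8 = 0x4B.
P[4]: T = 0x81, S = E(K, T) = 0xE7; 0x3C ⊕ 0xE7 = 0xDB.
Blocks that differ from the original plaintext: P[2].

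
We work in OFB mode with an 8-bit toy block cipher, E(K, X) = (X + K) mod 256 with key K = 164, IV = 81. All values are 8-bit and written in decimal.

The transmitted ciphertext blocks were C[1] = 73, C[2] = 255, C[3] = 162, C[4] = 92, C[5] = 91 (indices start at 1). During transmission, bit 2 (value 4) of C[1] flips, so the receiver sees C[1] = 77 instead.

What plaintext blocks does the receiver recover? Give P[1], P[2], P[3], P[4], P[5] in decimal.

P[1] = 184, P[2] = 102, P[3] = 159, P[4] = 189, P[5] = 222

OFB decryption: S_i = E(K, S_{i−1}) with S_{0} = IV; P_i = C_i ⊕ S_i.
Only C[1] changed, to 77. In OFB, a change in C_i flips the same bit in P_i only; the keystream is unaffected. Decrypting the received ciphertext:
P[1]: S = E(K, 81) = 245; 77 ⊕ 245 = 184.
P[2]: S = E(K, 245) = 153; 255 ⊕ 153 = 102.
P[3]: S = E(K, 153) = 61; 162 ⊕ 61 = 159.
P[4]: S = E(K, 61) = 225; 92 ⊕ 225 = 189.
P[5]: S = E(K, 225) = 133; 91 ⊕ 133 = 222.
Blocks that differ from the original plaintext: P[1].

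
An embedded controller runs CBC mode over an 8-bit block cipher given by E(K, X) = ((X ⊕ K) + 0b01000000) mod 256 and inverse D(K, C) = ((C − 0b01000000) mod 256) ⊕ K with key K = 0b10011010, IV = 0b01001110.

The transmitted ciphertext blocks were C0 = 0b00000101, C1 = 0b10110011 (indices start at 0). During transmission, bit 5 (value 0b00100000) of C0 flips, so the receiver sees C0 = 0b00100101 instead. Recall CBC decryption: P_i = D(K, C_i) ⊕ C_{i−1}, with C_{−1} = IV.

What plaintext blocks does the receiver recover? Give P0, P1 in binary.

P0 = 0b00110001, P1 = 0b11001100

Only C0 changed, to 0b00100101. In CBC, a change in C_i garbles P_i and flips the same bit in P_{i+1}. Decrypting the received ciphertext:
P0: D(K, 0b00100101) = 0b01111111; 0b01111111 ⊕ 0b01001110 = 0b00110001.
P1: D(K, 0b10110011) = 0b11101001; 0b11101001 ⊕ 0b00100101 = 0b11001100.
Blocks that differ from the original plaintext: P0, P1.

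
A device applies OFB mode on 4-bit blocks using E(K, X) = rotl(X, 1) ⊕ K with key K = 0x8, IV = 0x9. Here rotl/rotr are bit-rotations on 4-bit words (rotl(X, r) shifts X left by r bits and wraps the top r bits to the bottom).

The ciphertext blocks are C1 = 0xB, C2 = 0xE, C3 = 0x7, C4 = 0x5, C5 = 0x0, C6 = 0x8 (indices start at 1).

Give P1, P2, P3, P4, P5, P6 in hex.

OFB decryption: S_i = E(K, S_{i−1}) with S_{0} = IV; P_i = C_i ⊕ S_i.
P1: S = E(K, 0x9) = 0xB; 0xB ⊕ 0xB = 0x0.
P2: S = E(K, 0xB) = 0xF; 0xE ⊕ 0xF = 0x1.
P3: S = E(K, 0xF) = 0x7; 0x7 ⊕ 0x7 = 0x0.
P4: S = E(K, 0x7) = 0x6; 0x5 ⊕ 0x6 = 0x3.
P5: S = E(K, 0x6) = 0x4; 0x0 ⊕ 0x4 = 0x4.
P6: S = E(K, 0x4) = 0x0; 0x8 ⊕ 0x0 = 0x8.

P1 = 0x0, P2 = 0x1, P3 = 0x0, P4 = 0x3, P5 = 0x4, P6 = 0x8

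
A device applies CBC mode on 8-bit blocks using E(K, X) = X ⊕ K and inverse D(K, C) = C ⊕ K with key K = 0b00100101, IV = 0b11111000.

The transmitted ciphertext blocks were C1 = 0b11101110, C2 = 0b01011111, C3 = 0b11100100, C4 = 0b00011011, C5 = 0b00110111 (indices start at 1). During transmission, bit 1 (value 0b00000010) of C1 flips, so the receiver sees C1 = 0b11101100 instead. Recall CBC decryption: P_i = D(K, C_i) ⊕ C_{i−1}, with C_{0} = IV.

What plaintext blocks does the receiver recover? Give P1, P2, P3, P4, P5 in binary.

Only C1 changed, to 0b11101100. In CBC, a change in C_i garbles P_i and flips the same bit in P_{i+1}. Decrypting the received ciphertext:
P1: D(K, 0b11101100) = 0b11001001; 0b11001001 ⊕ 0b11111000 = 0b00110001.
P2: D(K, 0b01011111) = 0b01111010; 0b01111010 ⊕ 0b11101100 = 0b10010110.
P3: D(K, 0b11100100) = 0b11000001; 0b11000001 ⊕ 0b01011111 = 0b10011110.
P4: D(K, 0b00011011) = 0b00111110; 0b00111110 ⊕ 0b11100100 = 0b11011010.
P5: D(K, 0b00110111) = 0b00010010; 0b00010010 ⊕ 0b00011011 = 0b00001001.
Blocks that differ from the original plaintext: P1, P2.

P1 = 0b00110001, P2 = 0b10010110, P3 = 0b10011110, P4 = 0b11011010, P5 = 0b00001001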